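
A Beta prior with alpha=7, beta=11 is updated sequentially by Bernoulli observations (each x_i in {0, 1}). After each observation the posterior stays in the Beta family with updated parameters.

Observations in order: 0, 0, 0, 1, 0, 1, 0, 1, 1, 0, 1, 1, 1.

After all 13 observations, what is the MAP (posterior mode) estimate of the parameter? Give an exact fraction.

obs 1: x=0 → posterior Beta(7, 12)
obs 2: x=0 → posterior Beta(7, 13)
obs 3: x=0 → posterior Beta(7, 14)
obs 4: x=1 → posterior Beta(8, 14)
obs 5: x=0 → posterior Beta(8, 15)
obs 6: x=1 → posterior Beta(9, 15)
obs 7: x=0 → posterior Beta(9, 16)
obs 8: x=1 → posterior Beta(10, 16)
obs 9: x=1 → posterior Beta(11, 16)
obs 10: x=0 → posterior Beta(11, 17)
obs 11: x=1 → posterior Beta(12, 17)
obs 12: x=1 → posterior Beta(13, 17)
obs 13: x=1 → posterior Beta(14, 17)

13/29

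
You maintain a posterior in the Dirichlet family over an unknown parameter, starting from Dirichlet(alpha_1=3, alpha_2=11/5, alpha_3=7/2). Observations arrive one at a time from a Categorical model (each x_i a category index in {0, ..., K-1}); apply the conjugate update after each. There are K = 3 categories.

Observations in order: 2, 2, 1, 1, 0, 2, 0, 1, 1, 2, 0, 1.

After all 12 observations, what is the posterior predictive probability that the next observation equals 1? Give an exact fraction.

obs 1: x=2 → posterior Dirichlet(3, 11/5, 9/2)
obs 2: x=2 → posterior Dirichlet(3, 11/5, 11/2)
obs 3: x=1 → posterior Dirichlet(3, 16/5, 11/2)
obs 4: x=1 → posterior Dirichlet(3, 21/5, 11/2)
obs 5: x=0 → posterior Dirichlet(4, 21/5, 11/2)
obs 6: x=2 → posterior Dirichlet(4, 21/5, 13/2)
obs 7: x=0 → posterior Dirichlet(5, 21/5, 13/2)
obs 8: x=1 → posterior Dirichlet(5, 26/5, 13/2)
obs 9: x=1 → posterior Dirichlet(5, 31/5, 13/2)
obs 10: x=2 → posterior Dirichlet(5, 31/5, 15/2)
obs 11: x=0 → posterior Dirichlet(6, 31/5, 15/2)
obs 12: x=1 → posterior Dirichlet(6, 36/5, 15/2)

8/23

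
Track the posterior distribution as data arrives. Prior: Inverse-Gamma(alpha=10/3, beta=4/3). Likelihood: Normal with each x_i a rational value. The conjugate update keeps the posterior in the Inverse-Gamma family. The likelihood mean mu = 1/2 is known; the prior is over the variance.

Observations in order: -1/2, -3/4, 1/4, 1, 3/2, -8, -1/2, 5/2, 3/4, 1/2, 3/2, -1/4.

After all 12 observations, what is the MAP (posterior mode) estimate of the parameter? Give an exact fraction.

1025/248

obs 1: x=-1/2 → posterior Inverse-Gamma(23/6, 11/6)
obs 2: x=-3/4 → posterior Inverse-Gamma(13/3, 251/96)
obs 3: x=1/4 → posterior Inverse-Gamma(29/6, 127/48)
obs 4: x=1 → posterior Inverse-Gamma(16/3, 133/48)
obs 5: x=3/2 → posterior Inverse-Gamma(35/6, 157/48)
obs 6: x=-8 → posterior Inverse-Gamma(19/3, 1891/48)
obs 7: x=-1/2 → posterior Inverse-Gamma(41/6, 1915/48)
obs 8: x=5/2 → posterior Inverse-Gamma(22/3, 2011/48)
obs 9: x=3/4 → posterior Inverse-Gamma(47/6, 4025/96)
obs 10: x=1/2 → posterior Inverse-Gamma(25/3, 4025/96)
obs 11: x=3/2 → posterior Inverse-Gamma(53/6, 4073/96)
obs 12: x=-1/4 → posterior Inverse-Gamma(28/3, 1025/24)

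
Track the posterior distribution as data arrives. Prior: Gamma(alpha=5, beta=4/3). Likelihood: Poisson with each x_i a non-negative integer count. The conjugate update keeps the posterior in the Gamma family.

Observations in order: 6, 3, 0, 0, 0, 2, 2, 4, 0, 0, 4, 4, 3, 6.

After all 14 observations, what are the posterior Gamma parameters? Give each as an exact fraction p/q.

obs 1: x=6 → posterior Gamma(11, 7/3)
obs 2: x=3 → posterior Gamma(14, 10/3)
obs 3: x=0 → posterior Gamma(14, 13/3)
obs 4: x=0 → posterior Gamma(14, 16/3)
obs 5: x=0 → posterior Gamma(14, 19/3)
obs 6: x=2 → posterior Gamma(16, 22/3)
obs 7: x=2 → posterior Gamma(18, 25/3)
obs 8: x=4 → posterior Gamma(22, 28/3)
obs 9: x=0 → posterior Gamma(22, 31/3)
obs 10: x=0 → posterior Gamma(22, 34/3)
obs 11: x=4 → posterior Gamma(26, 37/3)
obs 12: x=4 → posterior Gamma(30, 40/3)
obs 13: x=3 → posterior Gamma(33, 43/3)
obs 14: x=6 → posterior Gamma(39, 46/3)

alpha=39, beta=46/3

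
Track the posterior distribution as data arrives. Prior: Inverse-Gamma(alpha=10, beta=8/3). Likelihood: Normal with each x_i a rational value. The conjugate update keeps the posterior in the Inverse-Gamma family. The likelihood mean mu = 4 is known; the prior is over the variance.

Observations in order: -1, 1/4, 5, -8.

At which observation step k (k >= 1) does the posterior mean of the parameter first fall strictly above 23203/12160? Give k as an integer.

obs 1: x=-1 → posterior Inverse-Gamma(21/2, 91/6)
obs 2: x=1/4 → posterior Inverse-Gamma(11, 2131/96)
obs 3: x=5 → posterior Inverse-Gamma(23/2, 2179/96)
obs 4: x=-8 → posterior Inverse-Gamma(12, 9091/96)

k = 2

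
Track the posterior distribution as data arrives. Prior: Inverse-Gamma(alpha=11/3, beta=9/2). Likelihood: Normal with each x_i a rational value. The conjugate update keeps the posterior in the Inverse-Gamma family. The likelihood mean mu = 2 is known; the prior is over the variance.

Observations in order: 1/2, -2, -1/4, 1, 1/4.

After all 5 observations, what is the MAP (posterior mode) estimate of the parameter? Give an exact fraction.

obs 1: x=1/2 → posterior Inverse-Gamma(25/6, 45/8)
obs 2: x=-2 → posterior Inverse-Gamma(14/3, 109/8)
obs 3: x=-1/4 → posterior Inverse-Gamma(31/6, 517/32)
obs 4: x=1 → posterior Inverse-Gamma(17/3, 533/32)
obs 5: x=1/4 → posterior Inverse-Gamma(37/6, 291/16)

873/344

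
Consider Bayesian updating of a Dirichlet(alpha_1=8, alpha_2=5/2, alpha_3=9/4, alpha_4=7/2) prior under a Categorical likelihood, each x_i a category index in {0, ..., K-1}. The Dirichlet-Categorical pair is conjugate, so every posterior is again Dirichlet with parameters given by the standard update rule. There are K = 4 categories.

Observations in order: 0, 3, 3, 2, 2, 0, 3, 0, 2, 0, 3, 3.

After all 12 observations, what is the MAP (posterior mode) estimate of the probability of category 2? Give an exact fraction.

obs 1: x=0 → posterior Dirichlet(9, 5/2, 9/4, 7/2)
obs 2: x=3 → posterior Dirichlet(9, 5/2, 9/4, 9/2)
obs 3: x=3 → posterior Dirichlet(9, 5/2, 9/4, 11/2)
obs 4: x=2 → posterior Dirichlet(9, 5/2, 13/4, 11/2)
obs 5: x=2 → posterior Dirichlet(9, 5/2, 17/4, 11/2)
obs 6: x=0 → posterior Dirichlet(10, 5/2, 17/4, 11/2)
obs 7: x=3 → posterior Dirichlet(10, 5/2, 17/4, 13/2)
obs 8: x=0 → posterior Dirichlet(11, 5/2, 17/4, 13/2)
obs 9: x=2 → posterior Dirichlet(11, 5/2, 21/4, 13/2)
obs 10: x=0 → posterior Dirichlet(12, 5/2, 21/4, 13/2)
obs 11: x=3 → posterior Dirichlet(12, 5/2, 21/4, 15/2)
obs 12: x=3 → posterior Dirichlet(12, 5/2, 21/4, 17/2)

17/97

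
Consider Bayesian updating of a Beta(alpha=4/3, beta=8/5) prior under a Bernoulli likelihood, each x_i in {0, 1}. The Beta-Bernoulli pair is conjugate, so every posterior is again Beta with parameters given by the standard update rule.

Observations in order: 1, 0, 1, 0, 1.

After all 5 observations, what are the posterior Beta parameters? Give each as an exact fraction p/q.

alpha=13/3, beta=18/5

obs 1: x=1 → posterior Beta(7/3, 8/5)
obs 2: x=0 → posterior Beta(7/3, 13/5)
obs 3: x=1 → posterior Beta(10/3, 13/5)
obs 4: x=0 → posterior Beta(10/3, 18/5)
obs 5: x=1 → posterior Beta(13/3, 18/5)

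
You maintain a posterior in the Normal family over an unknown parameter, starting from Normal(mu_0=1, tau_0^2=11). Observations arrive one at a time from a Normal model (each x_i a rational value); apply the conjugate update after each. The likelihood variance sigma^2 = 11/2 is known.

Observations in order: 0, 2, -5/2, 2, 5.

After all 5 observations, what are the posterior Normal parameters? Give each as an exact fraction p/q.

mu_0=14/11, tau_0^2=1

obs 1: x=0 → posterior Normal(1/3, 11/3)
obs 2: x=2 → posterior Normal(1, 11/5)
obs 3: x=-5/2 → posterior Normal(0, 11/7)
obs 4: x=2 → posterior Normal(4/9, 11/9)
obs 5: x=5 → posterior Normal(14/11, 1)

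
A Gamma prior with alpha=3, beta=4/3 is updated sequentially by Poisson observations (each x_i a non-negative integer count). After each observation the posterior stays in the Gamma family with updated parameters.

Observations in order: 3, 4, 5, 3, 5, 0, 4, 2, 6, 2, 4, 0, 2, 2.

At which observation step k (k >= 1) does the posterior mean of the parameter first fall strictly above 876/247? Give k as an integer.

k = 5

obs 1: x=3 → posterior Gamma(6, 7/3)
obs 2: x=4 → posterior Gamma(10, 10/3)
obs 3: x=5 → posterior Gamma(15, 13/3)
obs 4: x=3 → posterior Gamma(18, 16/3)
obs 5: x=5 → posterior Gamma(23, 19/3)
obs 6: x=0 → posterior Gamma(23, 22/3)
obs 7: x=4 → posterior Gamma(27, 25/3)
obs 8: x=2 → posterior Gamma(29, 28/3)
obs 9: x=6 → posterior Gamma(35, 31/3)
obs 10: x=2 → posterior Gamma(37, 34/3)
obs 11: x=4 → posterior Gamma(41, 37/3)
obs 12: x=0 → posterior Gamma(41, 40/3)
obs 13: x=2 → posterior Gamma(43, 43/3)
obs 14: x=2 → posterior Gamma(45, 46/3)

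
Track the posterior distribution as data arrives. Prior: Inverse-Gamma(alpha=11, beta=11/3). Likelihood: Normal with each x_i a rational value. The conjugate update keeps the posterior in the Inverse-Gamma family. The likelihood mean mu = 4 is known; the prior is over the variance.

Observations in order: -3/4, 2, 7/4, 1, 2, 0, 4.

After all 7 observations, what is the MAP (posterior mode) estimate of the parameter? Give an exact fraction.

obs 1: x=-3/4 → posterior Inverse-Gamma(23/2, 1435/96)
obs 2: x=2 → posterior Inverse-Gamma(12, 1627/96)
obs 3: x=7/4 → posterior Inverse-Gamma(25/2, 935/48)
obs 4: x=1 → posterior Inverse-Gamma(13, 1151/48)
obs 5: x=2 → posterior Inverse-Gamma(27/2, 1247/48)
obs 6: x=0 → posterior Inverse-Gamma(14, 1631/48)
obs 7: x=4 → posterior Inverse-Gamma(29/2, 1631/48)

1631/744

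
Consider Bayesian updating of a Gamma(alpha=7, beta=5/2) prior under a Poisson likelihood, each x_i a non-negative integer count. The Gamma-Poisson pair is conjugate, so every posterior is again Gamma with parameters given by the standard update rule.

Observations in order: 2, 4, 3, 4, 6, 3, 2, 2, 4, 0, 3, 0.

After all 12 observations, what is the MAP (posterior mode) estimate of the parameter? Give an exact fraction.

obs 1: x=2 → posterior Gamma(9, 7/2)
obs 2: x=4 → posterior Gamma(13, 9/2)
obs 3: x=3 → posterior Gamma(16, 11/2)
obs 4: x=4 → posterior Gamma(20, 13/2)
obs 5: x=6 → posterior Gamma(26, 15/2)
obs 6: x=3 → posterior Gamma(29, 17/2)
obs 7: x=2 → posterior Gamma(31, 19/2)
obs 8: x=2 → posterior Gamma(33, 21/2)
obs 9: x=4 → posterior Gamma(37, 23/2)
obs 10: x=0 → posterior Gamma(37, 25/2)
obs 11: x=3 → posterior Gamma(40, 27/2)
obs 12: x=0 → posterior Gamma(40, 29/2)

78/29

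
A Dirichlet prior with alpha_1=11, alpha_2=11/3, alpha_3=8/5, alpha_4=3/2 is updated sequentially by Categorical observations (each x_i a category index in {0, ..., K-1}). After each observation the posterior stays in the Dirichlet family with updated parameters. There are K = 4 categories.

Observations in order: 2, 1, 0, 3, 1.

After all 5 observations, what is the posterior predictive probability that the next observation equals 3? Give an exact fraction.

obs 1: x=2 → posterior Dirichlet(11, 11/3, 13/5, 3/2)
obs 2: x=1 → posterior Dirichlet(11, 14/3, 13/5, 3/2)
obs 3: x=0 → posterior Dirichlet(12, 14/3, 13/5, 3/2)
obs 4: x=3 → posterior Dirichlet(12, 14/3, 13/5, 5/2)
obs 5: x=1 → posterior Dirichlet(12, 17/3, 13/5, 5/2)

75/683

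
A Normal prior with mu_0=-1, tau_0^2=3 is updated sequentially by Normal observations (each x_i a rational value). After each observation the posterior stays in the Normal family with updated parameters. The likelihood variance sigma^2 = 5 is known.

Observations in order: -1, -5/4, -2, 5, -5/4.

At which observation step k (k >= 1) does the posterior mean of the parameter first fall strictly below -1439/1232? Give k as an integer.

obs 1: x=-1 → posterior Normal(-1, 15/8)
obs 2: x=-5/4 → posterior Normal(-47/44, 15/11)
obs 3: x=-2 → posterior Normal(-71/56, 15/14)
obs 4: x=5 → posterior Normal(-11/68, 15/17)
obs 5: x=-5/4 → posterior Normal(-13/40, 3/4)

k = 3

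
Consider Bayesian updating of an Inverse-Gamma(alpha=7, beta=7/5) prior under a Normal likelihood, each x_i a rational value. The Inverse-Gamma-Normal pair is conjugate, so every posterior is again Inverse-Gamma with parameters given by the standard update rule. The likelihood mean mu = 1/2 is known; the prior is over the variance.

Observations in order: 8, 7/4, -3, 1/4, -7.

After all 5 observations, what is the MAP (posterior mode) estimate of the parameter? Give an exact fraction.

obs 1: x=8 → posterior Inverse-Gamma(15/2, 1181/40)
obs 2: x=7/4 → posterior Inverse-Gamma(8, 4849/160)
obs 3: x=-3 → posterior Inverse-Gamma(17/2, 5829/160)
obs 4: x=1/4 → posterior Inverse-Gamma(9, 2917/80)
obs 5: x=-7 → posterior Inverse-Gamma(19/2, 5167/80)

5167/840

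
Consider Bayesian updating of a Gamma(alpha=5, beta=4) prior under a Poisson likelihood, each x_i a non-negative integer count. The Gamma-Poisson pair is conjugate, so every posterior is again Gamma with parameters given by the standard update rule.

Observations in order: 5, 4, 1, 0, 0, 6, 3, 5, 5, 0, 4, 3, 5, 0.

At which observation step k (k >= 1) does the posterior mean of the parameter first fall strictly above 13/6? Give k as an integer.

obs 1: x=5 → posterior Gamma(10, 5)
obs 2: x=4 → posterior Gamma(14, 6)
obs 3: x=1 → posterior Gamma(15, 7)
obs 4: x=0 → posterior Gamma(15, 8)
obs 5: x=0 → posterior Gamma(15, 9)
obs 6: x=6 → posterior Gamma(21, 10)
obs 7: x=3 → posterior Gamma(24, 11)
obs 8: x=5 → posterior Gamma(29, 12)
obs 9: x=5 → posterior Gamma(34, 13)
obs 10: x=0 → posterior Gamma(34, 14)
obs 11: x=4 → posterior Gamma(38, 15)
obs 12: x=3 → posterior Gamma(41, 16)
obs 13: x=5 → posterior Gamma(46, 17)
obs 14: x=0 → posterior Gamma(46, 18)

k = 2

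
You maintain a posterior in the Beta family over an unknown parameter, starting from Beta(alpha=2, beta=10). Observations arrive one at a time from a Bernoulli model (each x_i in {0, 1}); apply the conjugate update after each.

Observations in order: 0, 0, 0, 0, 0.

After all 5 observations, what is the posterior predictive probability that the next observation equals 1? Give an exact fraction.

obs 1: x=0 → posterior Beta(2, 11)
obs 2: x=0 → posterior Beta(2, 12)
obs 3: x=0 → posterior Beta(2, 13)
obs 4: x=0 → posterior Beta(2, 14)
obs 5: x=0 → posterior Beta(2, 15)

2/17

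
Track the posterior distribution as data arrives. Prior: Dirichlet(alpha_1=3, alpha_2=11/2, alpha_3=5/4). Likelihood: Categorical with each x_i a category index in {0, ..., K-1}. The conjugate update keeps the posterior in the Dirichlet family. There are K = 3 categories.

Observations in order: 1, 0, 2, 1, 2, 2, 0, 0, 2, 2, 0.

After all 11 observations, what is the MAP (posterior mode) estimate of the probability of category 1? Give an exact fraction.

26/71

obs 1: x=1 → posterior Dirichlet(3, 13/2, 5/4)
obs 2: x=0 → posterior Dirichlet(4, 13/2, 5/4)
obs 3: x=2 → posterior Dirichlet(4, 13/2, 9/4)
obs 4: x=1 → posterior Dirichlet(4, 15/2, 9/4)
obs 5: x=2 → posterior Dirichlet(4, 15/2, 13/4)
obs 6: x=2 → posterior Dirichlet(4, 15/2, 17/4)
obs 7: x=0 → posterior Dirichlet(5, 15/2, 17/4)
obs 8: x=0 → posterior Dirichlet(6, 15/2, 17/4)
obs 9: x=2 → posterior Dirichlet(6, 15/2, 21/4)
obs 10: x=2 → posterior Dirichlet(6, 15/2, 25/4)
obs 11: x=0 → posterior Dirichlet(7, 15/2, 25/4)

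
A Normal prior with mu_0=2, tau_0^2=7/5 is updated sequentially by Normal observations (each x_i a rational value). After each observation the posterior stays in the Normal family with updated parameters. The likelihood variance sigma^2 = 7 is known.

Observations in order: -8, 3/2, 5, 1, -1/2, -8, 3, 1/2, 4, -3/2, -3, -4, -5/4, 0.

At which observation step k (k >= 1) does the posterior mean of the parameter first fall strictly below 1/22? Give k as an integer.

k = 12

obs 1: x=-8 → posterior Normal(1/3, 7/6)
obs 2: x=3/2 → posterior Normal(1/2, 1)
obs 3: x=5 → posterior Normal(17/16, 7/8)
obs 4: x=1 → posterior Normal(19/18, 7/9)
obs 5: x=-1/2 → posterior Normal(9/10, 7/10)
obs 6: x=-8 → posterior Normal(1/11, 7/11)
obs 7: x=3 → posterior Normal(1/3, 7/12)
obs 8: x=1/2 → posterior Normal(9/26, 7/13)
obs 9: x=4 → posterior Normal(17/28, 1/2)
obs 10: x=-3/2 → posterior Normal(7/15, 7/15)
obs 11: x=-3 → posterior Normal(1/4, 7/16)
obs 12: x=-4 → posterior Normal(0, 7/17)
obs 13: x=-5/4 → posterior Normal(-5/72, 7/18)
obs 14: x=0 → posterior Normal(-5/76, 7/19)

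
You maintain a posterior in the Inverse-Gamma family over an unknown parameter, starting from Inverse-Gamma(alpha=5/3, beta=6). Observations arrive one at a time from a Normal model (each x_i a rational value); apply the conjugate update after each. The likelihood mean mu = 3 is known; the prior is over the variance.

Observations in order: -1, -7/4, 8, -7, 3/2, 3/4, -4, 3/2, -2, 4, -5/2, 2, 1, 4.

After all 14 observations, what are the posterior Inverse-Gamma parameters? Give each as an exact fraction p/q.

alpha=26/3, beta=2371/16

obs 1: x=-1 → posterior Inverse-Gamma(13/6, 14)
obs 2: x=-7/4 → posterior Inverse-Gamma(8/3, 809/32)
obs 3: x=8 → posterior Inverse-Gamma(19/6, 1209/32)
obs 4: x=-7 → posterior Inverse-Gamma(11/3, 2809/32)
obs 5: x=3/2 → posterior Inverse-Gamma(25/6, 2845/32)
obs 6: x=3/4 → posterior Inverse-Gamma(14/3, 1463/16)
obs 7: x=-4 → posterior Inverse-Gamma(31/6, 1855/16)
obs 8: x=3/2 → posterior Inverse-Gamma(17/3, 1873/16)
obs 9: x=-2 → posterior Inverse-Gamma(37/6, 2073/16)
obs 10: x=4 → posterior Inverse-Gamma(20/3, 2081/16)
obs 11: x=-5/2 → posterior Inverse-Gamma(43/6, 2323/16)
obs 12: x=2 → posterior Inverse-Gamma(23/3, 2331/16)
obs 13: x=1 → posterior Inverse-Gamma(49/6, 2363/16)
obs 14: x=4 → posterior Inverse-Gamma(26/3, 2371/16)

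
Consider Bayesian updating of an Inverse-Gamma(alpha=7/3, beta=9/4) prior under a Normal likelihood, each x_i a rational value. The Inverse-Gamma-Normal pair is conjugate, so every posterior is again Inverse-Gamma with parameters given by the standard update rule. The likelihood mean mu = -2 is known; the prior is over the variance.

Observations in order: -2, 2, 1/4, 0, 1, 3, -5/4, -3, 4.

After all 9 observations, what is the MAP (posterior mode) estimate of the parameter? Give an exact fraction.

2427/376

obs 1: x=-2 → posterior Inverse-Gamma(17/6, 9/4)
obs 2: x=2 → posterior Inverse-Gamma(10/3, 41/4)
obs 3: x=1/4 → posterior Inverse-Gamma(23/6, 409/32)
obs 4: x=0 → posterior Inverse-Gamma(13/3, 473/32)
obs 5: x=1 → posterior Inverse-Gamma(29/6, 617/32)
obs 6: x=3 → posterior Inverse-Gamma(16/3, 1017/32)
obs 7: x=-5/4 → posterior Inverse-Gamma(35/6, 513/16)
obs 8: x=-3 → posterior Inverse-Gamma(19/3, 521/16)
obs 9: x=4 → posterior Inverse-Gamma(41/6, 809/16)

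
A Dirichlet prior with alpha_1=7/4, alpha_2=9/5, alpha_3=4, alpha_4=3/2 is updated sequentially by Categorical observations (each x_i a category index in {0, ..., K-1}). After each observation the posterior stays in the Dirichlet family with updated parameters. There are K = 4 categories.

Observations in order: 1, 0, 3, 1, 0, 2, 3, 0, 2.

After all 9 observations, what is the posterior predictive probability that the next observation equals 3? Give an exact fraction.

obs 1: x=1 → posterior Dirichlet(7/4, 14/5, 4, 3/2)
obs 2: x=0 → posterior Dirichlet(11/4, 14/5, 4, 3/2)
obs 3: x=3 → posterior Dirichlet(11/4, 14/5, 4, 5/2)
obs 4: x=1 → posterior Dirichlet(11/4, 19/5, 4, 5/2)
obs 5: x=0 → posterior Dirichlet(15/4, 19/5, 4, 5/2)
obs 6: x=2 → posterior Dirichlet(15/4, 19/5, 5, 5/2)
obs 7: x=3 → posterior Dirichlet(15/4, 19/5, 5, 7/2)
obs 8: x=0 → posterior Dirichlet(19/4, 19/5, 5, 7/2)
obs 9: x=2 → posterior Dirichlet(19/4, 19/5, 6, 7/2)

70/361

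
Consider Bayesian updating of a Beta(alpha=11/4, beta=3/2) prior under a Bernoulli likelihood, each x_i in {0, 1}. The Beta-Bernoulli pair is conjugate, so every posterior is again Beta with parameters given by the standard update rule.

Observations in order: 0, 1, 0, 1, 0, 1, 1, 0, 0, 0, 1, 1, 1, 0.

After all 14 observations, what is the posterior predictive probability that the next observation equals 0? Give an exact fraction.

obs 1: x=0 → posterior Beta(11/4, 5/2)
obs 2: x=1 → posterior Beta(15/4, 5/2)
obs 3: x=0 → posterior Beta(15/4, 7/2)
obs 4: x=1 → posterior Beta(19/4, 7/2)
obs 5: x=0 → posterior Beta(19/4, 9/2)
obs 6: x=1 → posterior Beta(23/4, 9/2)
obs 7: x=1 → posterior Beta(27/4, 9/2)
obs 8: x=0 → posterior Beta(27/4, 11/2)
obs 9: x=0 → posterior Beta(27/4, 13/2)
obs 10: x=0 → posterior Beta(27/4, 15/2)
obs 11: x=1 → posterior Beta(31/4, 15/2)
obs 12: x=1 → posterior Beta(35/4, 15/2)
obs 13: x=1 → posterior Beta(39/4, 15/2)
obs 14: x=0 → posterior Beta(39/4, 17/2)

34/73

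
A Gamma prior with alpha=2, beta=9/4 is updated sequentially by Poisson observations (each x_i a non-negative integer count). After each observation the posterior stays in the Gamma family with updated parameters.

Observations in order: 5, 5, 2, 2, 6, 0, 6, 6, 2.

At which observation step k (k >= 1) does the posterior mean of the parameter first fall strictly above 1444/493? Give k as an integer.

obs 1: x=5 → posterior Gamma(7, 13/4)
obs 2: x=5 → posterior Gamma(12, 17/4)
obs 3: x=2 → posterior Gamma(14, 21/4)
obs 4: x=2 → posterior Gamma(16, 25/4)
obs 5: x=6 → posterior Gamma(22, 29/4)
obs 6: x=0 → posterior Gamma(22, 33/4)
obs 7: x=6 → posterior Gamma(28, 37/4)
obs 8: x=6 → posterior Gamma(34, 41/4)
obs 9: x=2 → posterior Gamma(36, 45/4)

k = 5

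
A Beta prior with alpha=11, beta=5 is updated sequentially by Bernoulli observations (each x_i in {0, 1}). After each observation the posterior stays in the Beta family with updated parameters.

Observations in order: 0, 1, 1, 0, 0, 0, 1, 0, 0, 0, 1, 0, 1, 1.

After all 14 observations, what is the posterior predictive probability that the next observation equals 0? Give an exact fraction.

13/30

obs 1: x=0 → posterior Beta(11, 6)
obs 2: x=1 → posterior Beta(12, 6)
obs 3: x=1 → posterior Beta(13, 6)
obs 4: x=0 → posterior Beta(13, 7)
obs 5: x=0 → posterior Beta(13, 8)
obs 6: x=0 → posterior Beta(13, 9)
obs 7: x=1 → posterior Beta(14, 9)
obs 8: x=0 → posterior Beta(14, 10)
obs 9: x=0 → posterior Beta(14, 11)
obs 10: x=0 → posterior Beta(14, 12)
obs 11: x=1 → posterior Beta(15, 12)
obs 12: x=0 → posterior Beta(15, 13)
obs 13: x=1 → posterior Beta(16, 13)
obs 14: x=1 → posterior Beta(17, 13)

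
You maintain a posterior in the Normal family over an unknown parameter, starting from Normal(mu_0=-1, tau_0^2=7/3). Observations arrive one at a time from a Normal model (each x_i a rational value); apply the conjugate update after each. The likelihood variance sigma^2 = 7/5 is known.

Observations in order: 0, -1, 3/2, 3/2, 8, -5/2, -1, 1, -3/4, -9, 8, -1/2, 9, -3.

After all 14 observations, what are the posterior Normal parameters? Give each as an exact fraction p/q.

obs 1: x=0 → posterior Normal(-3/8, 7/8)
obs 2: x=-1 → posterior Normal(-8/13, 7/13)
obs 3: x=3/2 → posterior Normal(-1/36, 7/18)
obs 4: x=3/2 → posterior Normal(7/23, 7/23)
obs 5: x=8 → posterior Normal(47/28, 1/4)
obs 6: x=-5/2 → posterior Normal(23/22, 7/33)
obs 7: x=-1 → posterior Normal(59/76, 7/38)
obs 8: x=1 → posterior Normal(69/86, 7/43)
obs 9: x=-3/4 → posterior Normal(41/64, 7/48)
obs 10: x=-9 → posterior Normal(-57/212, 7/53)
obs 11: x=8 → posterior Normal(103/232, 7/58)
obs 12: x=-1/2 → posterior Normal(31/84, 1/9)
obs 13: x=9 → posterior Normal(273/272, 7/68)
obs 14: x=-3 → posterior Normal(213/292, 7/73)

mu_0=213/292, tau_0^2=7/73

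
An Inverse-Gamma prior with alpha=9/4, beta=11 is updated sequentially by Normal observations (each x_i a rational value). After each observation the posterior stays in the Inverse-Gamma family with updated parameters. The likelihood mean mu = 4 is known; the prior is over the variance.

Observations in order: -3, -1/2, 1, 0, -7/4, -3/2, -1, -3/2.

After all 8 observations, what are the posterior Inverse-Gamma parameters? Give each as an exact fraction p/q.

obs 1: x=-3 → posterior Inverse-Gamma(11/4, 71/2)
obs 2: x=-1/2 → posterior Inverse-Gamma(13/4, 365/8)
obs 3: x=1 → posterior Inverse-Gamma(15/4, 401/8)
obs 4: x=0 → posterior Inverse-Gamma(17/4, 465/8)
obs 5: x=-7/4 → posterior Inverse-Gamma(19/4, 2389/32)
obs 6: x=-3/2 → posterior Inverse-Gamma(21/4, 2873/32)
obs 7: x=-1 → posterior Inverse-Gamma(23/4, 3273/32)
obs 8: x=-3/2 → posterior Inverse-Gamma(25/4, 3757/32)

alpha=25/4, beta=3757/32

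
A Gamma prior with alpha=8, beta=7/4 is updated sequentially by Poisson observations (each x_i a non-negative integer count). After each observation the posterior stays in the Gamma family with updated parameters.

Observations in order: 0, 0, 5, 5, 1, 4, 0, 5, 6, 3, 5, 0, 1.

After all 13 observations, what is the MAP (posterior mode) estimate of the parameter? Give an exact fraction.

obs 1: x=0 → posterior Gamma(8, 11/4)
obs 2: x=0 → posterior Gamma(8, 15/4)
obs 3: x=5 → posterior Gamma(13, 19/4)
obs 4: x=5 → posterior Gamma(18, 23/4)
obs 5: x=1 → posterior Gamma(19, 27/4)
obs 6: x=4 → posterior Gamma(23, 31/4)
obs 7: x=0 → posterior Gamma(23, 35/4)
obs 8: x=5 → posterior Gamma(28, 39/4)
obs 9: x=6 → posterior Gamma(34, 43/4)
obs 10: x=3 → posterior Gamma(37, 47/4)
obs 11: x=5 → posterior Gamma(42, 51/4)
obs 12: x=0 → posterior Gamma(42, 55/4)
obs 13: x=1 → posterior Gamma(43, 59/4)

168/59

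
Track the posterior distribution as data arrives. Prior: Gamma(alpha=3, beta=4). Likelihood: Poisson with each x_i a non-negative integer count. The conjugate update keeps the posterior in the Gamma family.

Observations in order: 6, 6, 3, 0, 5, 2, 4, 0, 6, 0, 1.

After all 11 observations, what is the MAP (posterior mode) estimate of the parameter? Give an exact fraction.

obs 1: x=6 → posterior Gamma(9, 5)
obs 2: x=6 → posterior Gamma(15, 6)
obs 3: x=3 → posterior Gamma(18, 7)
obs 4: x=0 → posterior Gamma(18, 8)
obs 5: x=5 → posterior Gamma(23, 9)
obs 6: x=2 → posterior Gamma(25, 10)
obs 7: x=4 → posterior Gamma(29, 11)
obs 8: x=0 → posterior Gamma(29, 12)
obs 9: x=6 → posterior Gamma(35, 13)
obs 10: x=0 → posterior Gamma(35, 14)
obs 11: x=1 → posterior Gamma(36, 15)

7/3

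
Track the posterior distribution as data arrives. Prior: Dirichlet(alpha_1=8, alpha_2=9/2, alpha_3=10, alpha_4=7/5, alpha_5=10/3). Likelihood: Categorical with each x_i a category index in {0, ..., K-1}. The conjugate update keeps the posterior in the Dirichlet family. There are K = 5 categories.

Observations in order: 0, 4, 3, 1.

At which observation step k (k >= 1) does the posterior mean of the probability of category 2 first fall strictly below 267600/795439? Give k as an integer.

obs 1: x=0 → posterior Dirichlet(9, 9/2, 10, 7/5, 10/3)
obs 2: x=4 → posterior Dirichlet(9, 9/2, 10, 7/5, 13/3)
obs 3: x=3 → posterior Dirichlet(9, 9/2, 10, 12/5, 13/3)
obs 4: x=1 → posterior Dirichlet(9, 11/2, 10, 12/5, 13/3)

k = 3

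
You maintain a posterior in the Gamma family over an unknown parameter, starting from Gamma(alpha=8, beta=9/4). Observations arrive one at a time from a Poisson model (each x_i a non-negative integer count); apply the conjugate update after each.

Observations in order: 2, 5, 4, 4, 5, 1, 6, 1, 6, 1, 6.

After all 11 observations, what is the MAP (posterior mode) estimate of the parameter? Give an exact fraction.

obs 1: x=2 → posterior Gamma(10, 13/4)
obs 2: x=5 → posterior Gamma(15, 17/4)
obs 3: x=4 → posterior Gamma(19, 21/4)
obs 4: x=4 → posterior Gamma(23, 25/4)
obs 5: x=5 → posterior Gamma(28, 29/4)
obs 6: x=1 → posterior Gamma(29, 33/4)
obs 7: x=6 → posterior Gamma(35, 37/4)
obs 8: x=1 → posterior Gamma(36, 41/4)
obs 9: x=6 → posterior Gamma(42, 45/4)
obs 10: x=1 → posterior Gamma(43, 49/4)
obs 11: x=6 → posterior Gamma(49, 53/4)

192/53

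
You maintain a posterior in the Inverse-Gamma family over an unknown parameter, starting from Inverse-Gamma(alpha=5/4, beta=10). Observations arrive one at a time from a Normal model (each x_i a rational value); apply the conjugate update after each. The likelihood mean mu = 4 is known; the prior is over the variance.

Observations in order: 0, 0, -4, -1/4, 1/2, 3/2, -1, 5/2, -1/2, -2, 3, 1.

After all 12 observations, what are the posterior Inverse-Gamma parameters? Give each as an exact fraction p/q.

obs 1: x=0 → posterior Inverse-Gamma(7/4, 18)
obs 2: x=0 → posterior Inverse-Gamma(9/4, 26)
obs 3: x=-4 → posterior Inverse-Gamma(11/4, 58)
obs 4: x=-1/4 → posterior Inverse-Gamma(13/4, 2145/32)
obs 5: x=1/2 → posterior Inverse-Gamma(15/4, 2341/32)
obs 6: x=3/2 → posterior Inverse-Gamma(17/4, 2441/32)
obs 7: x=-1 → posterior Inverse-Gamma(19/4, 2841/32)
obs 8: x=5/2 → posterior Inverse-Gamma(21/4, 2877/32)
obs 9: x=-1/2 → posterior Inverse-Gamma(23/4, 3201/32)
obs 10: x=-2 → posterior Inverse-Gamma(25/4, 3777/32)
obs 11: x=3 → posterior Inverse-Gamma(27/4, 3793/32)
obs 12: x=1 → posterior Inverse-Gamma(29/4, 3937/32)

alpha=29/4, beta=3937/32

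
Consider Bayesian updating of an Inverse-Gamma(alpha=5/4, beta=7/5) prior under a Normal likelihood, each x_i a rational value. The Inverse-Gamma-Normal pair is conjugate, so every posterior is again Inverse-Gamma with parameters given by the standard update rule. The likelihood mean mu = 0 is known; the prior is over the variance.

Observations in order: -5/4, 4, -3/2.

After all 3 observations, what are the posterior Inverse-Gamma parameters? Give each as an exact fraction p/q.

alpha=11/4, beta=1809/160

obs 1: x=-5/4 → posterior Inverse-Gamma(7/4, 349/160)
obs 2: x=4 → posterior Inverse-Gamma(9/4, 1629/160)
obs 3: x=-3/2 → posterior Inverse-Gamma(11/4, 1809/160)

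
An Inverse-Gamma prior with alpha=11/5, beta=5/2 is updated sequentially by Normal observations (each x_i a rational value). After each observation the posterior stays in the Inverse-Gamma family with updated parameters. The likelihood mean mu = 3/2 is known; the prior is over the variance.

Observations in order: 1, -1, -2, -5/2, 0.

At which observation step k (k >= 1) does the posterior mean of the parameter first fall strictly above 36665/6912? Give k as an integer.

k = 4

obs 1: x=1 → posterior Inverse-Gamma(27/10, 21/8)
obs 2: x=-1 → posterior Inverse-Gamma(16/5, 23/4)
obs 3: x=-2 → posterior Inverse-Gamma(37/10, 95/8)
obs 4: x=-5/2 → posterior Inverse-Gamma(21/5, 159/8)
obs 5: x=0 → posterior Inverse-Gamma(47/10, 21)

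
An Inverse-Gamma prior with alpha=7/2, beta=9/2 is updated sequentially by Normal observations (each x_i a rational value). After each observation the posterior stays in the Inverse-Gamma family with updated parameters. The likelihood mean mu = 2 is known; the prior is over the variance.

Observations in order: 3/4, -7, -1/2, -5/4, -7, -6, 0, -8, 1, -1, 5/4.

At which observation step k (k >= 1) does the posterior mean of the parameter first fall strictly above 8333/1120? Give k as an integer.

k = 2

obs 1: x=3/4 → posterior Inverse-Gamma(4, 169/32)
obs 2: x=-7 → posterior Inverse-Gamma(9/2, 1465/32)
obs 3: x=-1/2 → posterior Inverse-Gamma(5, 1565/32)
obs 4: x=-5/4 → posterior Inverse-Gamma(11/2, 867/16)
obs 5: x=-7 → posterior Inverse-Gamma(6, 1515/16)
obs 6: x=-6 → posterior Inverse-Gamma(13/2, 2027/16)
obs 7: x=0 → posterior Inverse-Gamma(7, 2059/16)
obs 8: x=-8 → posterior Inverse-Gamma(15/2, 2859/16)
obs 9: x=1 → posterior Inverse-Gamma(8, 2867/16)
obs 10: x=-1 → posterior Inverse-Gamma(17/2, 2939/16)
obs 11: x=5/4 → posterior Inverse-Gamma(9, 5887/32)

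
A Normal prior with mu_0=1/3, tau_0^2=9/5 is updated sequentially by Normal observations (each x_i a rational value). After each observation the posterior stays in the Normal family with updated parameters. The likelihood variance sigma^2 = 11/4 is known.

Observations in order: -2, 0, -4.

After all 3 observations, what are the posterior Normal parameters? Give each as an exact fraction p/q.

obs 1: x=-2 → posterior Normal(-23/39, 99/91)
obs 2: x=0 → posterior Normal(-161/381, 99/127)
obs 3: x=-4 → posterior Normal(-593/489, 99/163)

mu_0=-593/489, tau_0^2=99/163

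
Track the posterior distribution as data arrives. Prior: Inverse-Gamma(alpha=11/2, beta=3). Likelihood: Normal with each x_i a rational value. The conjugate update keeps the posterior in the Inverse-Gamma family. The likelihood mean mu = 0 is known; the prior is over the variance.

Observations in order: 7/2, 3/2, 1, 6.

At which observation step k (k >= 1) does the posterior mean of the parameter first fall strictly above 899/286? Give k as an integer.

obs 1: x=7/2 → posterior Inverse-Gamma(6, 73/8)
obs 2: x=3/2 → posterior Inverse-Gamma(13/2, 41/4)
obs 3: x=1 → posterior Inverse-Gamma(7, 43/4)
obs 4: x=6 → posterior Inverse-Gamma(15/2, 115/4)

k = 4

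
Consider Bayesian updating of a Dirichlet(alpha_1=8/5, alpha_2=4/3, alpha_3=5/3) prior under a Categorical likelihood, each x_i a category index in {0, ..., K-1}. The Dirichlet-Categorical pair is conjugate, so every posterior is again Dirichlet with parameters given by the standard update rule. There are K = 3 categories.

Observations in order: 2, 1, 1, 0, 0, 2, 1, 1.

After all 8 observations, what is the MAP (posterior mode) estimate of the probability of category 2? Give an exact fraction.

obs 1: x=2 → posterior Dirichlet(8/5, 4/3, 8/3)
obs 2: x=1 → posterior Dirichlet(8/5, 7/3, 8/3)
obs 3: x=1 → posterior Dirichlet(8/5, 10/3, 8/3)
obs 4: x=0 → posterior Dirichlet(13/5, 10/3, 8/3)
obs 5: x=0 → posterior Dirichlet(18/5, 10/3, 8/3)
obs 6: x=2 → posterior Dirichlet(18/5, 10/3, 11/3)
obs 7: x=1 → posterior Dirichlet(18/5, 13/3, 11/3)
obs 8: x=1 → posterior Dirichlet(18/5, 16/3, 11/3)

5/18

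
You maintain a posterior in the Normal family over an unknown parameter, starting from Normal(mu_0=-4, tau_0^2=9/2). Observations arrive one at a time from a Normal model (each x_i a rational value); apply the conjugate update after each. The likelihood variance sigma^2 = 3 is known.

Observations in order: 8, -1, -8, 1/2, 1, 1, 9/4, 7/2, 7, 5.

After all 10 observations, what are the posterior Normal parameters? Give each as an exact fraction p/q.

mu_0=199/128, tau_0^2=9/32

obs 1: x=8 → posterior Normal(16/5, 9/5)
obs 2: x=-1 → posterior Normal(13/8, 9/8)
obs 3: x=-8 → posterior Normal(-1, 9/11)
obs 4: x=1/2 → posterior Normal(-19/28, 9/14)
obs 5: x=1 → posterior Normal(-13/34, 9/17)
obs 6: x=1 → posterior Normal(-7/40, 9/20)
obs 7: x=9/4 → posterior Normal(13/92, 9/23)
obs 8: x=7/2 → posterior Normal(55/104, 9/26)
obs 9: x=7 → posterior Normal(139/116, 9/29)
obs 10: x=5 → posterior Normal(199/128, 9/32)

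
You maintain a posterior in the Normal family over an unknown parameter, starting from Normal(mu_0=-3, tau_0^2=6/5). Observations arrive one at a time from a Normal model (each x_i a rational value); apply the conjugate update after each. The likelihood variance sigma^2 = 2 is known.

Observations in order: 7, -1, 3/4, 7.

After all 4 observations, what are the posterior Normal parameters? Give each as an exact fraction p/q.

obs 1: x=7 → posterior Normal(3/4, 3/4)
obs 2: x=-1 → posterior Normal(3/11, 6/11)
obs 3: x=3/4 → posterior Normal(3/8, 3/7)
obs 4: x=7 → posterior Normal(105/68, 6/17)

mu_0=105/68, tau_0^2=6/17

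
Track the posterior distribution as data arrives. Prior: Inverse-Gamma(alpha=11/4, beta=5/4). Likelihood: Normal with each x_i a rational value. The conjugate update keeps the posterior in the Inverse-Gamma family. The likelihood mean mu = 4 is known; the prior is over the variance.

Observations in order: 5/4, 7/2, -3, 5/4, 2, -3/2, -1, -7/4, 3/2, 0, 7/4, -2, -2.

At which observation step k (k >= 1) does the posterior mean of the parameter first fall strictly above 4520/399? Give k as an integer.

obs 1: x=5/4 → posterior Inverse-Gamma(13/4, 161/32)
obs 2: x=7/2 → posterior Inverse-Gamma(15/4, 165/32)
obs 3: x=-3 → posterior Inverse-Gamma(17/4, 949/32)
obs 4: x=5/4 → posterior Inverse-Gamma(19/4, 535/16)
obs 5: x=2 → posterior Inverse-Gamma(21/4, 567/16)
obs 6: x=-3/2 → posterior Inverse-Gamma(23/4, 809/16)
obs 7: x=-1 → posterior Inverse-Gamma(25/4, 1009/16)
obs 8: x=-7/4 → posterior Inverse-Gamma(27/4, 2547/32)
obs 9: x=3/2 → posterior Inverse-Gamma(29/4, 2647/32)
obs 10: x=0 → posterior Inverse-Gamma(31/4, 2903/32)
obs 11: x=7/4 → posterior Inverse-Gamma(33/4, 373/4)
obs 12: x=-2 → posterior Inverse-Gamma(35/4, 445/4)
obs 13: x=-2 → posterior Inverse-Gamma(37/4, 517/4)

k = 7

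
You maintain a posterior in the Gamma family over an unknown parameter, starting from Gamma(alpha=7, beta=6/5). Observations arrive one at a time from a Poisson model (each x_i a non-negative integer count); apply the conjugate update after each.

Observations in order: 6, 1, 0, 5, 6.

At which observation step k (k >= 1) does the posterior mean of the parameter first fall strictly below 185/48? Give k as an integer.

obs 1: x=6 → posterior Gamma(13, 11/5)
obs 2: x=1 → posterior Gamma(14, 16/5)
obs 3: x=0 → posterior Gamma(14, 21/5)
obs 4: x=5 → posterior Gamma(19, 26/5)
obs 5: x=6 → posterior Gamma(25, 31/5)

k = 3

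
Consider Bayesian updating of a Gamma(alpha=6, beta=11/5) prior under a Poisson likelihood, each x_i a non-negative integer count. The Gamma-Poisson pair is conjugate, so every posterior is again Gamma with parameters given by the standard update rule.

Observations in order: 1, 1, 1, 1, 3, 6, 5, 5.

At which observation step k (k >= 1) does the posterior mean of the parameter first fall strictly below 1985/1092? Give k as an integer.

k = 3

obs 1: x=1 → posterior Gamma(7, 16/5)
obs 2: x=1 → posterior Gamma(8, 21/5)
obs 3: x=1 → posterior Gamma(9, 26/5)
obs 4: x=1 → posterior Gamma(10, 31/5)
obs 5: x=3 → posterior Gamma(13, 36/5)
obs 6: x=6 → posterior Gamma(19, 41/5)
obs 7: x=5 → posterior Gamma(24, 46/5)
obs 8: x=5 → posterior Gamma(29, 51/5)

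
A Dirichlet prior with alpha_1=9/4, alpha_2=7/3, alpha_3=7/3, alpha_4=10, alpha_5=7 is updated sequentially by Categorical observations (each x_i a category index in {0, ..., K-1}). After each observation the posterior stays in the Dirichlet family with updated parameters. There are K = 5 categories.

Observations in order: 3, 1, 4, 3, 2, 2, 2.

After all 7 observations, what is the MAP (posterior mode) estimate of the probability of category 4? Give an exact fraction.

obs 1: x=3 → posterior Dirichlet(9/4, 7/3, 7/3, 11, 7)
obs 2: x=1 → posterior Dirichlet(9/4, 10/3, 7/3, 11, 7)
obs 3: x=4 → posterior Dirichlet(9/4, 10/3, 7/3, 11, 8)
obs 4: x=3 → posterior Dirichlet(9/4, 10/3, 7/3, 12, 8)
obs 5: x=2 → posterior Dirichlet(9/4, 10/3, 10/3, 12, 8)
obs 6: x=2 → posterior Dirichlet(9/4, 10/3, 13/3, 12, 8)
obs 7: x=2 → posterior Dirichlet(9/4, 10/3, 16/3, 12, 8)

84/311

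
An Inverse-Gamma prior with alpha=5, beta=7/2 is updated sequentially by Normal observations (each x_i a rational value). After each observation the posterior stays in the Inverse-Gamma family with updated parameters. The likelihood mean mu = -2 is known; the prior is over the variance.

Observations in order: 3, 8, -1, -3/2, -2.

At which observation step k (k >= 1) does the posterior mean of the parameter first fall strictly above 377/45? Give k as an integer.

obs 1: x=3 → posterior Inverse-Gamma(11/2, 16)
obs 2: x=8 → posterior Inverse-Gamma(6, 66)
obs 3: x=-1 → posterior Inverse-Gamma(13/2, 133/2)
obs 4: x=-3/2 → posterior Inverse-Gamma(7, 533/8)
obs 5: x=-2 → posterior Inverse-Gamma(15/2, 533/8)

k = 2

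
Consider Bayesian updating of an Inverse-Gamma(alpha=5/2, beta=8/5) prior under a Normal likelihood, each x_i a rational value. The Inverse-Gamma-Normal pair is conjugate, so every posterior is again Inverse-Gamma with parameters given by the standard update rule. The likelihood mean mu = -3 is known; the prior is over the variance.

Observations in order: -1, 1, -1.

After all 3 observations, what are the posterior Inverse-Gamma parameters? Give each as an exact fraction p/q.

alpha=4, beta=68/5

obs 1: x=-1 → posterior Inverse-Gamma(3, 18/5)
obs 2: x=1 → posterior Inverse-Gamma(7/2, 58/5)
obs 3: x=-1 → posterior Inverse-Gamma(4, 68/5)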